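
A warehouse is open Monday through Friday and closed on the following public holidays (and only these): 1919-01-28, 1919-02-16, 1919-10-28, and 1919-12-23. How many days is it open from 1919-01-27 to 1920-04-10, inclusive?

1919-01-27 is a Monday.
From 1919-01-27 to 1920-04-10 is 440 days inclusive.
440 = 7 × 62 + 6, so there are 62 full weeks plus 6 extra days.
Each full week contributes 5 weekdays (Mon–Fri): 62 × 5 = 310.
The 6 extra days are Monday, Tuesday, Wednesday, Thursday, Friday, Saturday — 5 of them qualify.
Total: 310 + 5 = 315.
Holidays: 1919-01-28 (Tue); 1919-02-16 (Sun); 1919-10-28 (Tue); 1919-12-23 (Tue).
3 of the 4 holidays fall on weekdays; the rest are weekends and were already excluded.
Business days: 315 − 3 = 312.

312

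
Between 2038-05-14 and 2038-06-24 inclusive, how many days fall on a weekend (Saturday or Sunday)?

2038-05-14 is a Friday.
That's 42 days from start to end, counting both.
42 = 7 × 6, so the span is exactly 6 full weeks.
Each full week contributes 2 weekend days (Sat, Sun): 6 × 2 = 12.

12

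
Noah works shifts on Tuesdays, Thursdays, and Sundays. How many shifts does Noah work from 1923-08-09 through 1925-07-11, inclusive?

301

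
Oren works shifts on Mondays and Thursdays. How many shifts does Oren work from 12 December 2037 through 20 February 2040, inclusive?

12 December 2037 is a Saturday.
That's 801 days from start to end, counting both.
801 = 7 × 114 + 3, so there are 114 full weeks plus 3 extra days.
Each full week contributes 2 days from the set (Mon, Thu): 114 × 2 = 228.
The 3 extra days are Sat, Sun, Mon — 1 of them qualifies.
Total: 228 + 1 = 229.

229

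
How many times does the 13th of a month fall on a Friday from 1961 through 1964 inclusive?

Friday-the-13ths by year:
1961: Jan, Oct
1962: Apr, Jul
1963: Sep, Dec
1964: Mar, Nov

8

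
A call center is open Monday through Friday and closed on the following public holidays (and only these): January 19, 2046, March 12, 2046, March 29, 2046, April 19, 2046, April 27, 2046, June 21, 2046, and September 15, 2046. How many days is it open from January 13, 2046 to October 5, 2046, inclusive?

January 13, 2046 is a Saturday.
That's 266 days from start to end, counting both.
266 = 7 × 38, so the span is exactly 38 full weeks.
Each full week contributes 5 weekdays (Mon–Fri): 38 × 5 = 190.
Holidays: January 19, 2046 (Fri); March 12, 2046 (Mon); March 29, 2046 (Thu); April 19, 2046 (Thu); April 27, 2046 (Fri); June 21, 2046 (Thu); September 15, 2046 (Sat).
6 of the 7 holidays fall on weekdays; the rest are weekends and were already excluded.
Business days: 190 − 6 = 184.

184 working days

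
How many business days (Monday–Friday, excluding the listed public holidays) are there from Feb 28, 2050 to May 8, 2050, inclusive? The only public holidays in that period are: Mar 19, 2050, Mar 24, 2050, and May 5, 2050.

48 business days

Feb 28, 2050 is a Monday.
From Feb 28, 2050 to May 8, 2050 is 70 days inclusive.
70 = 7 × 10, so the span is exactly 10 full weeks.
Each full week contributes 5 weekdays (Mon–Fri): 10 × 5 = 50.
Total: 50.
Holidays: Mar 19, 2050 (Sat); Mar 24, 2050 (Thu); May 5, 2050 (Thu).
2 of the 3 holidays fall on weekdays; the rest are weekends and were already excluded.
Business days: 50 − 2 = 48.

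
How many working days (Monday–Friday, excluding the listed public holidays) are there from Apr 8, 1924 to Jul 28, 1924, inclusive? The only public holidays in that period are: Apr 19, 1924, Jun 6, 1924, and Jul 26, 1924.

Apr 8, 1924 is a Tuesday.
From Apr 8, 1924 to Jul 28, 1924 is 112 days inclusive.
112 = 7 × 16, so the span is exactly 16 full weeks.
Each full week contributes 5 weekdays (Mon–Fri): 16 × 5 = 80.
Holidays: Apr 19, 1924 (Sat); Jun 6, 1924 (Fri); Jul 26, 1924 (Sat).
1 of the 3 holidays fall on weekdays; the rest are weekends and were already excluded.
Business days: 80 − 1 = 79.

79 working days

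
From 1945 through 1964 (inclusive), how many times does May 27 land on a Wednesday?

Day of week of May 27 in each year:
1945: Sun, 1946: Mon, 1947: Tue, 1948: Thu, 1949: Fri, 1950: Sat, 1951: Sun, 1952: Tue, 1953: Wed ✓, 1954: Thu, 1955: Fri, 1956: Sun, 1957: Mon, 1958: Tue, 1959: Wed ✓, 1960: Fri, 1961: Sat, 1962: Sun, 1963: Mon, 1964: Wed ✓
Wednesdays: 1953, 1959, 1964.

3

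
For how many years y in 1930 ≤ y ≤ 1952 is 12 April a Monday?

3

Day of week of April 12 in each year:
1930: Sat, 1931: Sun, 1932: Tue, 1933: Wed, 1934: Thu, 1935: Fri, 1936: Sun, 1937: Mon ✓, 1938: Tue, 1939: Wed, 1940: Fri, 1941: Sat, 1942: Sun, 1943: Mon ✓, 1944: Wed, 1945: Thu, 1946: Fri, 1947: Sat, 1948: Mon ✓, 1949: Tue, 1950: Wed, 1951: Thu, 1952: Sat
Mondays: 1937, 1943, 1948.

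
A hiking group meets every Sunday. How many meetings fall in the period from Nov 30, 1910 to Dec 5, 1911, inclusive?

Nov 30, 1910 is a Wednesday.
The range spans 371 days (inclusive of both endpoints).
371 = 7 × 53, so the span is exactly 53 full weeks.
Each full week contributes one Sunday: 53 so far.
Total: 53.

53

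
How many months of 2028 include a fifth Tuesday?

A month has five Tuesdays exactly when Tuesday falls within its first (length − 28) days.
Jan: 31 days, starts Sat → 5 of Sat, Sun, Mon
Feb: 29 days, starts Tue → 5 of Tue ✓
Mar: 31 days, starts Wed → 5 of Wed, Thu, Fri
Apr: 30 days, starts Sat → 5 of Sat, Sun
May: 31 days, starts Mon → 5 of Mon, Tue, Wed ✓
Jun: 30 days, starts Thu → 5 of Thu, Fri
Jul: 31 days, starts Sat → 5 of Sat, Sun, Mon
Aug: 31 days, starts Tue → 5 of Tue, Wed, Thu ✓
Sep: 30 days, starts Fri → 5 of Fri, Sat
Oct: 31 days, starts Sun → 5 of Sun, Mon, Tue ✓
Nov: 30 days, starts Wed → 5 of Wed, Thu
Dec: 31 days, starts Fri → 5 of Fri, Sat, Sun
Months with five Tuesdays: Feb, May, Aug, Oct.

4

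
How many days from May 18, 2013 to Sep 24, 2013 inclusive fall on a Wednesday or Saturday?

37

May 18, 2013 is a Saturday.
That's 130 days from start to end, counting both.
130 = 7 × 18 + 4, so there are 18 full weeks plus 4 extra days.
Each full week contributes 2 days from the set (Wed, Sat): 18 × 2 = 36.
The 4 extra days are Saturday, Sunday, Monday, Tuesday — 1 of them qualifies.
Total: 36 + 1 = 37.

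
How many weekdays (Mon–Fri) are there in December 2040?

21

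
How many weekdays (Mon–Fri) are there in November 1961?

22

1961-11-01 is a Wednesday.
From 1961-11-01 to 1961-11-30 is 30 days inclusive.
30 = 7 × 4 + 2, so there are 4 full weeks plus 2 extra days.
Each full week contributes 5 weekdays (Mon–Fri): 4 × 5 = 20.
The 2 extra days are Wed, Thu — 2 of them qualify.
Total: 20 + 2 = 22.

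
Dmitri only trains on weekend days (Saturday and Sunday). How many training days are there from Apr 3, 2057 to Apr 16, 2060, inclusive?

316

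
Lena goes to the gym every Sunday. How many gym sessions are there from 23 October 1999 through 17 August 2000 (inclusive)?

23 October 1999 is a Saturday.
From 23 October 1999 to 17 August 2000 is 300 days inclusive.
300 = 7 × 42 + 6, so there are 42 full weeks plus 6 extra days.
Each full week contributes one Sunday: 42 so far.
The 6 extra days are Sat, Sun, Mon, Tue, Wed, Thu — 1 of them qualifies.
Total: 42 + 1 = 43.

43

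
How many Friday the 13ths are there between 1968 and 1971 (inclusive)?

7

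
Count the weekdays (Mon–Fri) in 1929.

January 1, 1929 is a Tuesday.
The range spans 365 days (inclusive of both endpoints).
365 = 7 × 52 + 1, so there are 52 full weeks plus 1 extra day.
Each full week contributes 5 weekdays (Mon–Fri): 52 × 5 = 260.
The 1 extra day is Tue — 1 of them qualifies.
Total: 260 + 1 = 261.

261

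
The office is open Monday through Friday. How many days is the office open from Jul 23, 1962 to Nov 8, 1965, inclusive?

861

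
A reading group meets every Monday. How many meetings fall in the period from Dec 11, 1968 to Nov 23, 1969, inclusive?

49

Dec 11, 1968 is a Wednesday.
From Dec 11, 1968 to Nov 23, 1969 is 348 days inclusive.
348 = 7 × 49 + 5, so there are 49 full weeks plus 5 extra days.
Each full week contributes one Monday: 49 so far.
The 5 extra days are Wednesday, Thursday, Friday, Saturday, Sunday — none qualify.
Total: 49 + 0 = 49.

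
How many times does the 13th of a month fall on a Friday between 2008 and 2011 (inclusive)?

Friday-the-13ths by year:
2008: Jun
2009: Feb, Mar, Nov
2010: Aug
2011: May

6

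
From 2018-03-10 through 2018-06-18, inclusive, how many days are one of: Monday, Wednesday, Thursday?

43

2018-03-10 is a Saturday.
The range spans 101 days (inclusive of both endpoints).
101 = 7 × 14 + 3, so there are 14 full weeks plus 3 extra days.
Each full week contributes 3 days from the set (Mon, Wed, Thu): 14 × 3 = 42.
The 3 extra days are Sat, Sun, Mon — 1 of them qualifies.
Total: 42 + 1 = 43.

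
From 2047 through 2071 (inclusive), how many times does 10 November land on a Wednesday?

4

Day of week of November 10 in each year:
2047: Sun, 2048: Tue, 2049: Wed ✓, 2050: Thu, 2051: Fri, 2052: Sun, 2053: Mon, 2054: Tue, 2055: Wed ✓, 2056: Fri, 2057: Sat, 2058: Sun, 2059: Mon, 2060: Wed ✓, 2061: Thu, 2062: Fri, 2063: Sat, 2064: Mon, 2065: Tue, 2066: Wed ✓, 2067: Thu, 2068: Sat, 2069: Sun, 2070: Mon, 2071: Tue
Wednesdays: 2049, 2055, 2060, 2066.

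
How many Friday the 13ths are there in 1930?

The 13th falls on a Friday when the month's 13th has weekday Fri.
Jan 13 is Mon; Feb 13 is Thu; Mar 13 is Thu; Apr 13 is Sun; May 13 is Tue; Jun 13 is Fri ✓; Jul 13 is Sun; Aug 13 is Wed; Sep 13 is Sat; Oct 13 is Mon; Nov 13 is Thu; Dec 13 is Sat.
Friday the 13ths: Jun.

1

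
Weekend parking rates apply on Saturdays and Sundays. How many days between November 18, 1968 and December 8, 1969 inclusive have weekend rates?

110

November 18, 1968 is a Monday.
From November 18, 1968 to December 8, 1969 is 386 days inclusive.
386 = 7 × 55 + 1, so there are 55 full weeks plus 1 extra day.
Each full week contributes 2 weekend days (Sat, Sun): 55 × 2 = 110.
The 1 extra day is Mon — none qualify.
Total: 110 + 0 = 110.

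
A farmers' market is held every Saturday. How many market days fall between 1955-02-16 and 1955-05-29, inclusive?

1955-02-16 is a Wednesday.
That's 103 days from start to end, counting both.
103 = 7 × 14 + 5, so there are 14 full weeks plus 5 extra days.
Each full week contributes one Saturday: 14 so far.
The 5 extra days are Wed, Thu, Fri, Sat, Sun — 1 of them qualifies.
Total: 14 + 1 = 15.

15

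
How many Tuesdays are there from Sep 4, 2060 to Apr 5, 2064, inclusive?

Sep 4, 2060 is a Saturday.
From Sep 4, 2060 to Apr 5, 2064 is 1310 days inclusive.
1310 = 7 × 187 + 1, so there are 187 full weeks plus 1 extra day.
Each full week contributes one Tuesday: 187 so far.
The 1 extra day is Saturday — none qualify.
Total: 187 + 0 = 187.

187 Tuesdays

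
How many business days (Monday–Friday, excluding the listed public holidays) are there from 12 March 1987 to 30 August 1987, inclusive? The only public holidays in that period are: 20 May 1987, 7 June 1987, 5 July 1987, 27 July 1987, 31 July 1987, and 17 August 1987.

118 business days

12 March 1987 is a Thursday.
From 12 March 1987 to 30 August 1987 is 172 days inclusive.
172 = 7 × 24 + 4, so there are 24 full weeks plus 4 extra days.
Each full week contributes 5 weekdays (Mon–Fri): 24 × 5 = 120.
The 4 extra days are Thursday, Friday, Saturday, Sunday — 2 of them qualify.
Total: 120 + 2 = 122.
Holidays: 20 May 1987 (Wed); 7 June 1987 (Sun); 5 July 1987 (Sun); 27 July 1987 (Mon); 31 July 1987 (Fri); 17 August 1987 (Mon).
4 of the 6 holidays fall on weekdays; the rest are weekends and were already excluded.
Business days: 122 − 4 = 118.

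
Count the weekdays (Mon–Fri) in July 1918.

23 weekdays

1 July 1918 is a Monday.
From 1 July 1918 to 31 July 1918 is 31 days inclusive.
31 = 7 × 4 + 3, so there are 4 full weeks plus 3 extra days.
Each full week contributes 5 weekdays (Mon–Fri): 4 × 5 = 20.
The 3 extra days are Monday, Tuesday, Wednesday — 3 of them qualify.
Total: 20 + 3 = 23.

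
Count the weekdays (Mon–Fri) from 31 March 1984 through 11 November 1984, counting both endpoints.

31 March 1984 is a Saturday.
That's 226 days from start to end, counting both.
226 = 7 × 32 + 2, so there are 32 full weeks plus 2 extra days.
Each full week contributes 5 weekdays (Mon–Fri): 32 × 5 = 160.
The 2 extra days are Saturday, Sunday — none qualify.
Total: 160 + 0 = 160.

160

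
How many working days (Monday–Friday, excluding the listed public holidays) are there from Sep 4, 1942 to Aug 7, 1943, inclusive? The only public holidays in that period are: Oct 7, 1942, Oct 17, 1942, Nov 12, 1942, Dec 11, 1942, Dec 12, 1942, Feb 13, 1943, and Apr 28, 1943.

237

Sep 4, 1942 is a Friday.
The range spans 338 days (inclusive of both endpoints).
338 = 7 × 48 + 2, so there are 48 full weeks plus 2 extra days.
Each full week contributes 5 weekdays (Mon–Fri): 48 × 5 = 240.
The 2 extra days are Friday, Saturday — 1 of them qualifies.
Total: 240 + 1 = 241.
Holidays: Oct 7, 1942 (Wed); Oct 17, 1942 (Sat); Nov 12, 1942 (Thu); Dec 11, 1942 (Fri); Dec 12, 1942 (Sat); Feb 13, 1943 (Sat); Apr 28, 1943 (Wed).
4 of the 7 holidays fall on weekdays; the rest are weekends and were already excluded.
Business days: 241 − 4 = 237.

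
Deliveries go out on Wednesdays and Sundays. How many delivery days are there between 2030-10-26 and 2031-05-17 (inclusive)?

58

2030-10-26 is a Saturday.
The range spans 204 days (inclusive of both endpoints).
204 = 7 × 29 + 1, so there are 29 full weeks plus 1 extra day.
Each full week contributes 2 days from the set (Wed, Sun): 29 × 2 = 58.
The 1 extra day is Sat — none qualify.
Total: 58 + 0 = 58.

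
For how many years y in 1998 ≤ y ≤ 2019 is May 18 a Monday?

3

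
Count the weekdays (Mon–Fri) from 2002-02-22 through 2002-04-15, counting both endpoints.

2002-02-22 is a Friday.
The range spans 53 days (inclusive of both endpoints).
53 = 7 × 7 + 4, so there are 7 full weeks plus 4 extra days.
Each full week contributes 5 weekdays (Mon–Fri): 7 × 5 = 35.
The 4 extra days are Friday, Saturday, Sunday, Monday — 2 of them qualify.
Total: 35 + 2 = 37.

37 weekdays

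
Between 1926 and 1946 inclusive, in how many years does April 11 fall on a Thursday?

Day of week of April 11 in each year:
1926: Sun, 1927: Mon, 1928: Wed, 1929: Thu ✓, 1930: Fri, 1931: Sat, 1932: Mon, 1933: Tue, 1934: Wed, 1935: Thu ✓, 1936: Sat, 1937: Sun, 1938: Mon, 1939: Tue, 1940: Thu ✓, 1941: Fri, 1942: Sat, 1943: Sun, 1944: Tue, 1945: Wed, 1946: Thu ✓
Thursdays: 1929, 1935, 1940, 1946.

4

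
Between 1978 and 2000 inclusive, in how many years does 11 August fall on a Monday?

Day of week of August 11 in each year:
1978: Fri, 1979: Sat, 1980: Mon ✓, 1981: Tue, 1982: Wed, 1983: Thu, 1984: Sat, 1985: Sun, 1986: Mon ✓, 1987: Tue, 1988: Thu, 1989: Fri, 1990: Sat, 1991: Sun, 1992: Tue, 1993: Wed, 1994: Thu, 1995: Fri, 1996: Sun, 1997: Mon ✓, 1998: Tue, 1999: Wed, 2000: Fri
Mondays: 1980, 1986, 1997.

3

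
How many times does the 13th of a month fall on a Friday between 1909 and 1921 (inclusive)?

20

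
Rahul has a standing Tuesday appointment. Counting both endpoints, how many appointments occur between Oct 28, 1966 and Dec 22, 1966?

8

Oct 28, 1966 is a Friday.
The range spans 56 days (inclusive of both endpoints).
56 = 7 × 8, so the span is exactly 8 full weeks.
Each full week contributes one Tuesday: 8 so far.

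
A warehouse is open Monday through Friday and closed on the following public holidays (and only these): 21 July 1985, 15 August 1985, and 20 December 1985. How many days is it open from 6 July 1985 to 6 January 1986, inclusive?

129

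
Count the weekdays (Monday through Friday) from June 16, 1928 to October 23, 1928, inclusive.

June 16, 1928 is a Saturday.
The range spans 130 days (inclusive of both endpoints).
130 = 7 × 18 + 4, so there are 18 full weeks plus 4 extra days.
Each full week contributes 5 weekdays (Mon–Fri): 18 × 5 = 90.
The 4 extra days are Saturday, Sunday, Monday, Tuesday — 2 of them qualify.
Total: 90 + 2 = 92.

92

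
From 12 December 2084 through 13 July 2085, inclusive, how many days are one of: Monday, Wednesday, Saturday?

12 December 2084 is a Tuesday.
That's 214 days from start to end, counting both.
214 = 7 × 30 + 4, so there are 30 full weeks plus 4 extra days.
Each full week contributes 3 days from the set (Mon, Wed, Sat): 30 × 3 = 90.
The 4 extra days are Tue, Wed, Thu, Fri — 1 of them qualifies.
Total: 90 + 1 = 91.

91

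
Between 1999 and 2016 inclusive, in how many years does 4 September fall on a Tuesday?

3

Day of week of September 4 in each year:
1999: Sat, 2000: Mon, 2001: Tue ✓, 2002: Wed, 2003: Thu, 2004: Sat, 2005: Sun, 2006: Mon, 2007: Tue ✓, 2008: Thu, 2009: Fri, 2010: Sat, 2011: Sun, 2012: Tue ✓, 2013: Wed, 2014: Thu, 2015: Fri, 2016: Sun
Tuesdays: 2001, 2007, 2012.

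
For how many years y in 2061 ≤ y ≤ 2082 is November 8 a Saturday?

3

Day of week of November 8 in each year:
2061: Tue, 2062: Wed, 2063: Thu, 2064: Sat ✓, 2065: Sun, 2066: Mon, 2067: Tue, 2068: Thu, 2069: Fri, 2070: Sat ✓, 2071: Sun, 2072: Tue, 2073: Wed, 2074: Thu, 2075: Fri, 2076: Sun, 2077: Mon, 2078: Tue, 2079: Wed, 2080: Fri, 2081: Sat ✓, 2082: Sun
Saturdays: 2064, 2070, 2081.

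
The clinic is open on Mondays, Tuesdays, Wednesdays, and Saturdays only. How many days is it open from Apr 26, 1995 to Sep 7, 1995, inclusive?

77

Apr 26, 1995 is a Wednesday.
The range spans 135 days (inclusive of both endpoints).
135 = 7 × 19 + 2, so there are 19 full weeks plus 2 extra days.
Each full week contributes 4 days from the set (Mon, Tue, Wed, Sat): 19 × 4 = 76.
The 2 extra days are Wed, Thu — 1 of them qualifies.
Total: 76 + 1 = 77.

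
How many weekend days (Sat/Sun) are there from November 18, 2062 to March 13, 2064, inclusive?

November 18, 2062 is a Saturday.
The range spans 482 days (inclusive of both endpoints).
482 = 7 × 68 + 6, so there are 68 full weeks plus 6 extra days.
Each full week contributes 2 weekend days (Sat, Sun): 68 × 2 = 136.
The 6 extra days are Saturday, Sunday, Monday, Tuesday, Wednesday, Thursday — 2 of them qualify.
Total: 136 + 2 = 138.

138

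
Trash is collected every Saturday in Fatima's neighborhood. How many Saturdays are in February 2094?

Feb 1, 2094 is a Monday.
The range spans 28 days (inclusive of both endpoints).
28 = 7 × 4, so the span is exactly 4 full weeks.
Each full week contributes one Saturday: 4 so far.

4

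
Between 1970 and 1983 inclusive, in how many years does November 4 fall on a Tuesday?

Day of week of November 4 in each year:
1970: Wed, 1971: Thu, 1972: Sat, 1973: Sun, 1974: Mon, 1975: Tue ✓, 1976: Thu, 1977: Fri, 1978: Sat, 1979: Sun, 1980: Tue ✓, 1981: Wed, 1982: Thu, 1983: Fri
Tuesdays: 1975, 1980.

2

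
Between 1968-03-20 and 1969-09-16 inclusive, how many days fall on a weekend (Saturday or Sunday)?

1968-03-20 is a Wednesday.
The range spans 546 days (inclusive of both endpoints).
546 = 7 × 78, so the span is exactly 78 full weeks.
Each full week contributes 2 weekend days (Sat, Sun): 78 × 2 = 156.

156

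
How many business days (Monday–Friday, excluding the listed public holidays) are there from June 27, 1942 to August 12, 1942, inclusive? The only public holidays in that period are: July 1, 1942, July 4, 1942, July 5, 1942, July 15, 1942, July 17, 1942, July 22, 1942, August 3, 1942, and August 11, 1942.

June 27, 1942 is a Saturday.
That's 47 days from start to end, counting both.
47 = 7 × 6 + 5, so there are 6 full weeks plus 5 extra days.
Each full week contributes 5 weekdays (Mon–Fri): 6 × 5 = 30.
The 5 extra days are Saturday, Sunday, Monday, Tuesday, Wednesday — 3 of them qualify.
Total: 30 + 3 = 33.
Holidays: July 1, 1942 (Wed); July 4, 1942 (Sat); July 5, 1942 (Sun); July 15, 1942 (Wed); July 17, 1942 (Fri); July 22, 1942 (Wed); August 3, 1942 (Mon); August 11, 1942 (Tue).
6 of the 8 holidays fall on weekdays; the rest are weekends and were already excluded.
Business days: 33 − 6 = 27.

27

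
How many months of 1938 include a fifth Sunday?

A month has five Sundays exactly when Sunday falls within its first (length − 28) days.
Jan: 31 days, starts Sat → 5 of Sat, Sun, Mon ✓
Feb: 28 days, starts Tue → 5 of (none)
Mar: 31 days, starts Tue → 5 of Tue, Wed, Thu
Apr: 30 days, starts Fri → 5 of Fri, Sat
May: 31 days, starts Sun → 5 of Sun, Mon, Tue ✓
Jun: 30 days, starts Wed → 5 of Wed, Thu
Jul: 31 days, starts Fri → 5 of Fri, Sat, Sun ✓
Aug: 31 days, starts Mon → 5 of Mon, Tue, Wed
Sep: 30 days, starts Thu → 5 of Thu, Fri
Oct: 31 days, starts Sat → 5 of Sat, Sun, Mon ✓
Nov: 30 days, starts Tue → 5 of Tue, Wed
Dec: 31 days, starts Thu → 5 of Thu, Fri, Sat
Months with five Sundays: Jan, May, Jul, Oct.

4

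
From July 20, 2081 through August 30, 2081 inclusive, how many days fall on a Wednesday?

July 20, 2081 is a Sunday.
That's 42 days from start to end, counting both.
42 = 7 × 6, so the span is exactly 6 full weeks.
Each full week contributes one Wednesday: 6 so far.
Total: 6.

6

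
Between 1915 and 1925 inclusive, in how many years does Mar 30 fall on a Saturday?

1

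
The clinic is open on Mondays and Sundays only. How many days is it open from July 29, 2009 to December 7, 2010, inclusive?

142

July 29, 2009 is a Wednesday.
From July 29, 2009 to December 7, 2010 is 497 days inclusive.
497 = 7 × 71, so the span is exactly 71 full weeks.
Each full week contributes 2 days from the set (Mon, Sun): 71 × 2 = 142.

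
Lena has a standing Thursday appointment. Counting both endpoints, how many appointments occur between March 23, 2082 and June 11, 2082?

12

March 23, 2082 is a Monday.
That's 81 days from start to end, counting both.
81 = 7 × 11 + 4, so there are 11 full weeks plus 4 extra days.
Each full week contributes one Thursday: 11 so far.
The 4 extra days are Mon, Tue, Wed, Thu — 1 of them qualifies.
Total: 11 + 1 = 12.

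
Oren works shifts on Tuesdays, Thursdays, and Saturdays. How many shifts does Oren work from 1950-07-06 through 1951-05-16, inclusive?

135

1950-07-06 is a Thursday.
From 1950-07-06 to 1951-05-16 is 315 days inclusive.
315 = 7 × 45, so the span is exactly 45 full weeks.
Each full week contributes 3 days from the set (Tue, Thu, Sat): 45 × 3 = 135.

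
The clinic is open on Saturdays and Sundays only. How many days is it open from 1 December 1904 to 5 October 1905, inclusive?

1 December 1904 is a Thursday.
From 1 December 1904 to 5 October 1905 is 309 days inclusive.
309 = 7 × 44 + 1, so there are 44 full weeks plus 1 extra day.
Each full week contributes 2 days from the set (Sat, Sun): 44 × 2 = 88.
The 1 extra day is Thu — none qualify.
Total: 88 + 0 = 88.

88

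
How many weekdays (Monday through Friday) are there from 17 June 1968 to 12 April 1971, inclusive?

736

17 June 1968 is a Monday.
From 17 June 1968 to 12 April 1971 is 1030 days inclusive.
1030 = 7 × 147 + 1, so there are 147 full weeks plus 1 extra day.
Each full week contributes 5 weekdays (Mon–Fri): 147 × 5 = 735.
The 1 extra day is Mon — 1 of them qualifies.
Total: 735 + 1 = 736.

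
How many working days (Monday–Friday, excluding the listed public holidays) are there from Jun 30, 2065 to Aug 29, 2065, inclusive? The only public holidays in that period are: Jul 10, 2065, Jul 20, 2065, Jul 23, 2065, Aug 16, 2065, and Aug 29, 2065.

Jun 30, 2065 is a Tuesday.
From Jun 30, 2065 to Aug 29, 2065 is 61 days inclusive.
61 = 7 × 8 + 5, so there are 8 full weeks plus 5 extra days.
Each full week contributes 5 weekdays (Mon–Fri): 8 × 5 = 40.
The 5 extra days are Tuesday, Wednesday, Thursday, Friday, Saturday — 4 of them qualify.
Total: 40 + 4 = 44.
Holidays: Jul 10, 2065 (Fri); Jul 20, 2065 (Mon); Jul 23, 2065 (Thu); Aug 16, 2065 (Sun); Aug 29, 2065 (Sat).
3 of the 5 holidays fall on weekdays; the rest are weekends and were already excluded.
Business days: 44 − 3 = 41.

41 working days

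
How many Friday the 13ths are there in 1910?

The 13th falls on a Friday when the month's 13th has weekday Fri.
Jan 13 is Thu; Feb 13 is Sun; Mar 13 is Sun; Apr 13 is Wed; May 13 is Fri ✓; Jun 13 is Mon; Jul 13 is Wed; Aug 13 is Sat; Sep 13 is Tue; Oct 13 is Thu; Nov 13 is Sun; Dec 13 is Tue.
Friday the 13ths: May.

1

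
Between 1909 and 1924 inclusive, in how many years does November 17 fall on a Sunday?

Day of week of November 17 in each year:
1909: Wed, 1910: Thu, 1911: Fri, 1912: Sun ✓, 1913: Mon, 1914: Tue, 1915: Wed, 1916: Fri, 1917: Sat, 1918: Sun ✓, 1919: Mon, 1920: Wed, 1921: Thu, 1922: Fri, 1923: Sat, 1924: Mon
Sundays: 1912, 1918.

2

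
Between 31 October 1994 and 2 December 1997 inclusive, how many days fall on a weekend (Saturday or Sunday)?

31 October 1994 is a Monday.
From 31 October 1994 to 2 December 1997 is 1129 days inclusive.
1129 = 7 × 161 + 2, so there are 161 full weeks plus 2 extra days.
Each full week contributes 2 weekend days (Sat, Sun): 161 × 2 = 322.
The 2 extra days are Monday, Tuesday — none qualify.
Total: 322 + 0 = 322.

322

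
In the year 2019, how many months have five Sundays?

A month has five Sundays exactly when Sunday falls within its first (length − 28) days.
Jan: 31 days, starts Tue → 5 of Tue, Wed, Thu
Feb: 28 days, starts Fri → 5 of (none)
Mar: 31 days, starts Fri → 5 of Fri, Sat, Sun ✓
Apr: 30 days, starts Mon → 5 of Mon, Tue
May: 31 days, starts Wed → 5 of Wed, Thu, Fri
Jun: 30 days, starts Sat → 5 of Sat, Sun ✓
Jul: 31 days, starts Mon → 5 of Mon, Tue, Wed
Aug: 31 days, starts Thu → 5 of Thu, Fri, Sat
Sep: 30 days, starts Sun → 5 of Sun, Mon ✓
Oct: 31 days, starts Tue → 5 of Tue, Wed, Thu
Nov: 30 days, starts Fri → 5 of Fri, Sat
Dec: 31 days, starts Sun → 5 of Sun, Mon, Tue ✓
Months with five Sundays: Mar, Jun, Sep, Dec.

4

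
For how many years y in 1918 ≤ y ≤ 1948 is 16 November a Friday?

Day of week of November 16 in each year:
1918: Sat, 1919: Sun, 1920: Tue, 1921: Wed, 1922: Thu, 1923: Fri ✓, 1924: Sun, 1925: Mon, 1926: Tue, 1927: Wed, 1928: Fri ✓, 1929: Sat, 1930: Sun, 1931: Mon, 1932: Wed, 1933: Thu, 1934: Fri ✓, 1935: Sat, 1936: Mon, 1937: Tue, 1938: Wed, 1939: Thu, 1940: Sat, 1941: Sun, 1942: Mon, 1943: Tue, 1944: Thu, 1945: Fri ✓, 1946: Sat, 1947: Sun, 1948: Tue
Fridays: 1923, 1928, 1934, 1945.

4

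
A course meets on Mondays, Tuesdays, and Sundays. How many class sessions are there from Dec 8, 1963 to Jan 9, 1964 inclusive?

Dec 8, 1963 is a Sunday.
From Dec 8, 1963 to Jan 9, 1964 is 33 days inclusive.
33 = 7 × 4 + 5, so there are 4 full weeks plus 5 extra days.
Each full week contributes 3 days from the set (Mon, Tue, Sun): 4 × 3 = 12.
The 5 extra days are Sunday, Monday, Tuesday, Wednesday, Thursday — 3 of them qualify.
Total: 12 + 3 = 15.

15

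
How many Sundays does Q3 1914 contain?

Jul 1, 1914 is a Wednesday.
The range spans 92 days (inclusive of both endpoints).
92 = 7 × 13 + 1, so there are 13 full weeks plus 1 extra day.
Each full week contributes one Sunday: 13 so far.
The 1 extra day is Wed — none qualify.
Total: 13 + 0 = 13.

13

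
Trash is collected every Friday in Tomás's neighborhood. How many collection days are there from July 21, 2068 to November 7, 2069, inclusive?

67

July 21, 2068 is a Saturday.
That's 475 days from start to end, counting both.
475 = 7 × 67 + 6, so there are 67 full weeks plus 6 extra days.
Each full week contributes one Friday: 67 so far.
The 6 extra days are Saturday, Sunday, Monday, Tuesday, Wednesday, Thursday — none qualify.
Total: 67 + 0 = 67.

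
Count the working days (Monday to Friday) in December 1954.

23

1954-12-01 is a Wednesday.
The range spans 31 days (inclusive of both endpoints).
31 = 7 × 4 + 3, so there are 4 full weeks plus 3 extra days.
Each full week contributes 5 weekdays (Mon–Fri): 4 × 5 = 20.
The 3 extra days are Wednesday, Thursday, Friday — 3 of them qualify.
Total: 20 + 3 = 23.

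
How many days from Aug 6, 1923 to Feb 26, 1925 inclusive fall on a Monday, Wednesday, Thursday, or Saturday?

327

Aug 6, 1923 is a Monday.
That's 571 days from start to end, counting both.
571 = 7 × 81 + 4, so there are 81 full weeks plus 4 extra days.
Each full week contributes 4 days from the set (Mon, Wed, Thu, Sat): 81 × 4 = 324.
The 4 extra days are Mon, Tue, Wed, Thu — 3 of them qualify.
Total: 324 + 3 = 327.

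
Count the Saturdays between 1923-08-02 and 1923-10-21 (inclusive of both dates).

12 Saturdays

1923-08-02 is a Thursday.
That's 81 days from start to end, counting both.
81 = 7 × 11 + 4, so there are 11 full weeks plus 4 extra days.
Each full week contributes one Saturday: 11 so far.
The 4 extra days are Thursday, Friday, Saturday, Sunday — 1 of them qualifies.
Total: 11 + 1 = 12.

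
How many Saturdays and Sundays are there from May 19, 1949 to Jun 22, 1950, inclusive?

114

May 19, 1949 is a Thursday.
From May 19, 1949 to Jun 22, 1950 is 400 days inclusive.
400 = 7 × 57 + 1, so there are 57 full weeks plus 1 extra day.
Each full week contributes 2 weekend days (Sat, Sun): 57 × 2 = 114.
The 1 extra day is Thursday — none qualify.
Total: 114 + 0 = 114.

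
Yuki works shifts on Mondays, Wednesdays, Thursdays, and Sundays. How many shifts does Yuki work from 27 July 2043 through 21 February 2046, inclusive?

538

27 July 2043 is a Monday.
From 27 July 2043 to 21 February 2046 is 941 days inclusive.
941 = 7 × 134 + 3, so there are 134 full weeks plus 3 extra days.
Each full week contributes 4 days from the set (Mon, Wed, Thu, Sun): 134 × 4 = 536.
The 3 extra days are Mon, Tue, Wed — 2 of them qualify.
Total: 536 + 2 = 538.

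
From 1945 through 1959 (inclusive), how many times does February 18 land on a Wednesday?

3

Day of week of February 18 in each year:
1945: Sun, 1946: Mon, 1947: Tue, 1948: Wed ✓, 1949: Fri, 1950: Sat, 1951: Sun, 1952: Mon, 1953: Wed ✓, 1954: Thu, 1955: Fri, 1956: Sat, 1957: Mon, 1958: Tue, 1959: Wed ✓
Wednesdays: 1948, 1953, 1959.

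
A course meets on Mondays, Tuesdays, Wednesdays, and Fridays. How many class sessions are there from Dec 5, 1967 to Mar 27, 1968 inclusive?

66

Dec 5, 1967 is a Tuesday.
From Dec 5, 1967 to Mar 27, 1968 is 114 days inclusive.
114 = 7 × 16 + 2, so there are 16 full weeks plus 2 extra days.
Each full week contributes 4 days from the set (Mon, Tue, Wed, Fri): 16 × 4 = 64.
The 2 extra days are Tuesday, Wednesday — 2 of them qualify.
Total: 64 + 2 = 66.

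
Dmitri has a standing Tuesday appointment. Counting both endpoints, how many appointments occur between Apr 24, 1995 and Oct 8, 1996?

77

Apr 24, 1995 is a Monday.
From Apr 24, 1995 to Oct 8, 1996 is 534 days inclusive.
534 = 7 × 76 + 2, so there are 76 full weeks plus 2 extra days.
Each full week contributes one Tuesday: 76 so far.
The 2 extra days are Monday, Tuesday — 1 of them qualifies.
Total: 76 + 1 = 77.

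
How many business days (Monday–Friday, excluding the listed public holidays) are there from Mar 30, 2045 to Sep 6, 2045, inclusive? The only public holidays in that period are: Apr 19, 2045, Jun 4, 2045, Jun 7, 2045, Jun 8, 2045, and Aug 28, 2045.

Mar 30, 2045 is a Thursday.
That's 161 days from start to end, counting both.
161 = 7 × 23, so the span is exactly 23 full weeks.
Each full week contributes 5 weekdays (Mon–Fri): 23 × 5 = 115.
Total: 115.
Holidays: Apr 19, 2045 (Wed); Jun 4, 2045 (Sun); Jun 7, 2045 (Wed); Jun 8, 2045 (Thu); Aug 28, 2045 (Mon).
4 of the 5 holidays fall on weekdays; the rest are weekends and were already excluded.
Business days: 115 − 4 = 111.

111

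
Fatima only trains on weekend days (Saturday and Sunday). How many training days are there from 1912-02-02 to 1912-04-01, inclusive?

18

1912-02-02 is a Friday.
From 1912-02-02 to 1912-04-01 is 60 days inclusive.
60 = 7 × 8 + 4, so there are 8 full weeks plus 4 extra days.
Each full week contributes 2 weekend days (Sat, Sun): 8 × 2 = 16.
The 4 extra days are Friday, Saturday, Sunday, Monday — 2 of them qualify.
Total: 16 + 2 = 18.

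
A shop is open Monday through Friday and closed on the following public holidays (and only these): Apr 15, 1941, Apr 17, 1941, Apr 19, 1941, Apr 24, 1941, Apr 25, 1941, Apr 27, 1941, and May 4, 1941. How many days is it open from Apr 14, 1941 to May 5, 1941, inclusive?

Apr 14, 1941 is a Monday.
That's 22 days from start to end, counting both.
22 = 7 × 3 + 1, so there are 3 full weeks plus 1 extra day.
Each full week contributes 5 weekdays (Mon–Fri): 3 × 5 = 15.
The 1 extra day is Monday — 1 of them qualifies.
Total: 15 + 1 = 16.
Holidays: Apr 15, 1941 (Tue); Apr 17, 1941 (Thu); Apr 19, 1941 (Sat); Apr 24, 1941 (Thu); Apr 25, 1941 (Fri); Apr 27, 1941 (Sun); May 4, 1941 (Sun).
4 of the 7 holidays fall on weekdays; the rest are weekends and were already excluded.
Business days: 16 − 4 = 12.

12 working days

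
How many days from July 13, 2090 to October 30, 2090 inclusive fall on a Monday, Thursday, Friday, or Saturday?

July 13, 2090 is a Thursday.
That's 110 days from start to end, counting both.
110 = 7 × 15 + 5, so there are 15 full weeks plus 5 extra days.
Each full week contributes 4 days from the set (Mon, Thu, Fri, Sat): 15 × 4 = 60.
The 5 extra days are Thursday, Friday, Saturday, Sunday, Monday — 4 of them qualify.
Total: 60 + 4 = 64.

64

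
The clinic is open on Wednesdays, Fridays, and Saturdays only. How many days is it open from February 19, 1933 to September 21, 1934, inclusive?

February 19, 1933 is a Sunday.
From February 19, 1933 to September 21, 1934 is 580 days inclusive.
580 = 7 × 82 + 6, so there are 82 full weeks plus 6 extra days.
Each full week contributes 3 days from the set (Wed, Fri, Sat): 82 × 3 = 246.
The 6 extra days are Sun, Mon, Tue, Wed, Thu, Fri — 2 of them qualify.
Total: 246 + 2 = 248.

248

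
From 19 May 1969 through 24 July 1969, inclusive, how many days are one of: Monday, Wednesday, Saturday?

29

19 May 1969 is a Monday.
The range spans 67 days (inclusive of both endpoints).
67 = 7 × 9 + 4, so there are 9 full weeks plus 4 extra days.
Each full week contributes 3 days from the set (Mon, Wed, Sat): 9 × 3 = 27.
The 4 extra days are Monday, Tuesday, Wednesday, Thursday — 2 of them qualify.
Total: 27 + 2 = 29.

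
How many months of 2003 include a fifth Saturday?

A month has five Saturdays exactly when Saturday falls within its first (length − 28) days.
Jan: 31 days, starts Wed → 5 of Wed, Thu, Fri
Feb: 28 days, starts Sat → 5 of (none)
Mar: 31 days, starts Sat → 5 of Sat, Sun, Mon ✓
Apr: 30 days, starts Tue → 5 of Tue, Wed
May: 31 days, starts Thu → 5 of Thu, Fri, Sat ✓
Jun: 30 days, starts Sun → 5 of Sun, Mon
Jul: 31 days, starts Tue → 5 of Tue, Wed, Thu
Aug: 31 days, starts Fri → 5 of Fri, Sat, Sun ✓
Sep: 30 days, starts Mon → 5 of Mon, Tue
Oct: 31 days, starts Wed → 5 of Wed, Thu, Fri
Nov: 30 days, starts Sat → 5 of Sat, Sun ✓
Dec: 31 days, starts Mon → 5 of Mon, Tue, Wed
Months with five Saturdays: Mar, May, Aug, Nov.

4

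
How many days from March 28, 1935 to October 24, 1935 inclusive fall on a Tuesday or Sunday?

March 28, 1935 is a Thursday.
That's 211 days from start to end, counting both.
211 = 7 × 30 + 1, so there are 30 full weeks plus 1 extra day.
Each full week contributes 2 days from the set (Tue, Sun): 30 × 2 = 60.
The 1 extra day is Thursday — none qualify.
Total: 60 + 0 = 60.

60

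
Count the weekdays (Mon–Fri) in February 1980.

February 1, 1980 is a Friday.
The range spans 29 days (inclusive of both endpoints).
29 = 7 × 4 + 1, so there are 4 full weeks plus 1 extra day.
Each full week contributes 5 weekdays (Mon–Fri): 4 × 5 = 20.
The 1 extra day is Fri — 1 of them qualifies.
Total: 20 + 1 = 21.

21 weekdays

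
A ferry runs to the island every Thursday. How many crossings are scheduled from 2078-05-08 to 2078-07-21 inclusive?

11

2078-05-08 is a Sunday.
The range spans 75 days (inclusive of both endpoints).
75 = 7 × 10 + 5, so there are 10 full weeks plus 5 extra days.
Each full week contributes one Thursday: 10 so far.
The 5 extra days are Sun, Mon, Tue, Wed, Thu — 1 of them qualifies.
Total: 10 + 1 = 11.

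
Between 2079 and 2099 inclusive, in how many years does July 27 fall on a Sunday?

4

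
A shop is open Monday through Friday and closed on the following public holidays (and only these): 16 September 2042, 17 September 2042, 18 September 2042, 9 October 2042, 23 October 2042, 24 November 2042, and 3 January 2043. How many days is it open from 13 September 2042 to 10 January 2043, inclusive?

13 September 2042 is a Saturday.
From 13 September 2042 to 10 January 2043 is 120 days inclusive.
120 = 7 × 17 + 1, so there are 17 full weeks plus 1 extra day.
Each full week contributes 5 weekdays (Mon–Fri): 17 × 5 = 85.
The 1 extra day is Sat — none qualify.
Total: 85 + 0 = 85.
Holidays: 16 September 2042 (Tue); 17 September 2042 (Wed); 18 September 2042 (Thu); 9 October 2042 (Thu); 23 October 2042 (Thu); 24 November 2042 (Mon); 3 January 2043 (Sat).
6 of the 7 holidays fall on weekdays; the rest are weekends and were already excluded.
Business days: 85 − 6 = 79.

79 working days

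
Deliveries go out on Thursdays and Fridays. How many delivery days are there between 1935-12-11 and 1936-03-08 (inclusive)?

1935-12-11 is a Wednesday.
That's 89 days from start to end, counting both.
89 = 7 × 12 + 5, so there are 12 full weeks plus 5 extra days.
Each full week contributes 2 days from the set (Thu, Fri): 12 × 2 = 24.
The 5 extra days are Wednesday, Thursday, Friday, Saturday, Sunday — 2 of them qualify.
Total: 24 + 2 = 26.

26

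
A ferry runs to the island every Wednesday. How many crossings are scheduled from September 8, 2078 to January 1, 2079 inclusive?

16 Wednesdays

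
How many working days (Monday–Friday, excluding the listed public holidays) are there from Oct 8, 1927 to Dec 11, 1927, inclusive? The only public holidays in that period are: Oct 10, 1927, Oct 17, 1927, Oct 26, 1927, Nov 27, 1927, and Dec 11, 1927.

42 working days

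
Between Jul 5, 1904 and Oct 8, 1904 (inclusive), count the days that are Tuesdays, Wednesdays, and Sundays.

41

Jul 5, 1904 is a Tuesday.
The range spans 96 days (inclusive of both endpoints).
96 = 7 × 13 + 5, so there are 13 full weeks plus 5 extra days.
Each full week contributes 3 days from the set (Tue, Wed, Sun): 13 × 3 = 39.
The 5 extra days are Tuesday, Wednesday, Thursday, Friday, Saturday — 2 of them qualify.
Total: 39 + 2 = 41.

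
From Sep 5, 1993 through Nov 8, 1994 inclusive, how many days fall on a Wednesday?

Sep 5, 1993 is a Sunday.
From Sep 5, 1993 to Nov 8, 1994 is 430 days inclusive.
430 = 7 × 61 + 3, so there are 61 full weeks plus 3 extra days.
Each full week contributes one Wednesday: 61 so far.
The 3 extra days are Sun, Mon, Tue — none qualify.
Total: 61 + 0 = 61.

61 Wednesdays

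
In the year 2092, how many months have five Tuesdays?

A month has five Tuesdays exactly when Tuesday falls within its first (length − 28) days.
Jan: 31 days, starts Tue → 5 of Tue, Wed, Thu ✓
Feb: 29 days, starts Fri → 5 of Fri
Mar: 31 days, starts Sat → 5 of Sat, Sun, Mon
Apr: 30 days, starts Tue → 5 of Tue, Wed ✓
May: 31 days, starts Thu → 5 of Thu, Fri, Sat
Jun: 30 days, starts Sun → 5 of Sun, Mon
Jul: 31 days, starts Tue → 5 of Tue, Wed, Thu ✓
Aug: 31 days, starts Fri → 5 of Fri, Sat, Sun
Sep: 30 days, starts Mon → 5 of Mon, Tue ✓
Oct: 31 days, starts Wed → 5 of Wed, Thu, Fri
Nov: 30 days, starts Sat → 5 of Sat, Sun
Dec: 31 days, starts Mon → 5 of Mon, Tue, Wed ✓
Months with five Tuesdays: Jan, Apr, Jul, Sep, Dec.

5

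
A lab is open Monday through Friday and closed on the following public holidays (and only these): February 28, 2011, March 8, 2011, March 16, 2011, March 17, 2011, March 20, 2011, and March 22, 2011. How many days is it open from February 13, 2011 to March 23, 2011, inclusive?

23

February 13, 2011 is a Sunday.
That's 39 days from start to end, counting both.
39 = 7 × 5 + 4, so there are 5 full weeks plus 4 extra days.
Each full week contributes 5 weekdays (Mon–Fri): 5 × 5 = 25.
The 4 extra days are Sun, Mon, Tue, Wed — 3 of them qualify.
Total: 25 + 3 = 28.
Holidays: February 28, 2011 (Mon); March 8, 2011 (Tue); March 16, 2011 (Wed); March 17, 2011 (Thu); March 20, 2011 (Sun); March 22, 2011 (Tue).
5 of the 6 holidays fall on weekdays; the rest are weekends and were already excluded.
Business days: 28 − 5 = 23.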